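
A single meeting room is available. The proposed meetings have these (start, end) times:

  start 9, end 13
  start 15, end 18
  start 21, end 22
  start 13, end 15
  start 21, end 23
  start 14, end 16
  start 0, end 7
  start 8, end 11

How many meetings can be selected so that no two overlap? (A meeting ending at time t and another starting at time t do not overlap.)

Sorted by end: (0,7)  (8,11)  (9,13)  (13,15)  (14,16)  (15,18)  (21,22)  (21,23)
take (0,7); take (8,11); take (13,15); take (15,18); take (21,22).
Selected 5 meetings.

5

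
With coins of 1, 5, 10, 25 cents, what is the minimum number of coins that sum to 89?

Greedy: take as many of the largest coin as possible, then repeat with the remainder.
89 = 3×25 + 1×10 + 4×1
Total coins = 3 + 1 + 4 = 8

8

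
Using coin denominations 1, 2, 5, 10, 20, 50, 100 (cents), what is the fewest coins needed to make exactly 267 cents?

6

267 − 2×100→67 − 1×50→17 − 1×10→7 − 1×5→2 − 1×2→0
Total coins = 2 + 1 + 1 + 1 + 1 = 6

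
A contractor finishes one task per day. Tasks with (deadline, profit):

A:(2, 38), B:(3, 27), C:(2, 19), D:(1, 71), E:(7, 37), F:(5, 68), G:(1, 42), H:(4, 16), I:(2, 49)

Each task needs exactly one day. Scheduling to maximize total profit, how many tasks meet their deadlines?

6

Profit order: D=71 F=68 I=49 G=42 A=38 E=37 B=27 C=19 H=16
Assign: D→slot 1, F→slot 5, I→slot 2, G skipped, A skipped, E→slot 7, B→slot 3, C skipped, H→slot 4.
Slots: [1:D] [2:I] [3:B] [4:H] [5:F] [7:E]
6 of 9 scheduled.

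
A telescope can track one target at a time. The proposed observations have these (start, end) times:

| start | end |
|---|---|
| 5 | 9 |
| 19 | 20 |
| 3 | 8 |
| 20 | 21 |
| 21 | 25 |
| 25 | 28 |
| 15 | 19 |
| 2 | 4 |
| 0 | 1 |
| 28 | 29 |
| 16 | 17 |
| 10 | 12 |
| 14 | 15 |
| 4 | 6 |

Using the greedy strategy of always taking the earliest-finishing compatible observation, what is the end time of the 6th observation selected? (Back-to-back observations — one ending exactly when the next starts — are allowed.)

17

Sorted by end: (0,1)  (2,4)  (4,6)  (3,8)  (5,9)  (10,12)  (14,15)  (16,17)  (15,19)  (19,20)  (20,21)  (21,25)  (25,28)  (28,29)
take (0,1); take (2,4); take (4,6); skip (5,9); take (10,12); take (14,15); take (16,17); take (19,20); take (20,21); take (21,25); take (25,28); take (28,29).
Selected: (0,1) (2,4) (4,6) (10,12) (14,15) (16,17) (19,20) (20,21) (21,25) (25,28) (28,29)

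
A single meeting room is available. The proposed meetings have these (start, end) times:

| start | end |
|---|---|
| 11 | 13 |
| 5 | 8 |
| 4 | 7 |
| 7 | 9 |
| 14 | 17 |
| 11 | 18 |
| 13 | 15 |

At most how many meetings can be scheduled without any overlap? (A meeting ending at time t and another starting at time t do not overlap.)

4

Sort by end time and greedily take each interval whose start is ≥ the last chosen end.
Sorted by end: (4,7)  (5,8)  (7,9)  (11,13)  (13,15)  (14,17)  (11,18)
take (4,7); take (7,9); take (11,13); take (13,15).
Selected 4 meetings.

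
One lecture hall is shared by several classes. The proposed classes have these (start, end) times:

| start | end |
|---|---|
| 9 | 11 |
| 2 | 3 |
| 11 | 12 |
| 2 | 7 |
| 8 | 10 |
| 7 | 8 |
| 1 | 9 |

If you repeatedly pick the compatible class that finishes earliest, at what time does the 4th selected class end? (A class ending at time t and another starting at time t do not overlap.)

Sorted by end: (2,3)  (2,7)  (7,8)  (1,9)  (8,10)  (9,11)  (11,12)
take (2,3); take (7,8); take (8,10); take (11,12).
Selected: (2,3) (7,8) (8,10) (11,12)

12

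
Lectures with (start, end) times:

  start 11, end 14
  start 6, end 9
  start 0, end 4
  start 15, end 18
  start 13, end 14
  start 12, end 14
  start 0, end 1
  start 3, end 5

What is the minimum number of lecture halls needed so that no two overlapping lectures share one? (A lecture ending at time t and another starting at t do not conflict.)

The answer is the maximum number of intervals overlapping at any instant.
starts: [0, 0, 3, 6, 11, 12, 13, 15]
ends:   [1, 4, 5, 9, 14, 14, 14, 18]
s0→1 s0→2 e1→1 s3→2 e4→1 e5→0 s6→1 e9→0 s11→1 s12→2 s13→3  — peak 3.

3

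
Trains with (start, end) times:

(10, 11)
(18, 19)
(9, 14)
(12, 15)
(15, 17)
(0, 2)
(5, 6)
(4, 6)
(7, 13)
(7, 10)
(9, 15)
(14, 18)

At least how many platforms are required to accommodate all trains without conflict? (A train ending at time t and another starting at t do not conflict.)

Count concurrent intervals with a sweep; the peak is the room count.
starts: [0, 4, 5, 7, 7, 9, 9, 10, 12, 14, 15, 18]
ends:   [2, 6, 6, 10, 11, 13, 14, 15, 15, 17, 18, 19]
s0→1 e2→0 s4→1 s5→2 e6→1 e6→0 s7→1 s7→2 s9→3 s9→4  — peak 4.

4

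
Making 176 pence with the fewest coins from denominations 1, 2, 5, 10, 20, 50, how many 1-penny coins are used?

1

Greedy: take as many of the largest coin as possible, then repeat with the remainder.
176 = 3×50 + 1×20 + 1×5 + 1×1
Count of 1: 1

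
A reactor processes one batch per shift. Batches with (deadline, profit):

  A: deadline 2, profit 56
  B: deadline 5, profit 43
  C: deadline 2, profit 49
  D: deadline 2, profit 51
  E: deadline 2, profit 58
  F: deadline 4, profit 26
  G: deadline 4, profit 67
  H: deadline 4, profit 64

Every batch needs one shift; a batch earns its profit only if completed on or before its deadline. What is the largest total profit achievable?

288

Take jobs in profit order; each goes to the latest open slot no later than its deadline.
By profit: G(d4,67), H(d4,64), E(d2,58), A(d2,56), D(d2,51), C(d2,49), B(d5,43), F(d4,26)
G→slot 4; H→slot 3; E→slot 2; A→slot 1; D skipped; C skipped; B→slot 5; F skipped.
Profit = 56 + 58 + 64 + 67 + 43 = 288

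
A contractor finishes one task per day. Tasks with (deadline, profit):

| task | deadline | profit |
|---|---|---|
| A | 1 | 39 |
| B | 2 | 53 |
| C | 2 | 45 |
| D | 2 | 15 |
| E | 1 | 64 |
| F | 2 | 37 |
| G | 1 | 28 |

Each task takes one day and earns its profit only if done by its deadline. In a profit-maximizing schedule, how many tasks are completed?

2

Profit order: E=64 B=53 C=45 A=39 F=37 G=28 D=15
Assign: E→slot 1, B→slot 2, C skipped, A skipped, F skipped, G skipped, D skipped.
Slots: [1:E] [2:B]
2 of 7 scheduled.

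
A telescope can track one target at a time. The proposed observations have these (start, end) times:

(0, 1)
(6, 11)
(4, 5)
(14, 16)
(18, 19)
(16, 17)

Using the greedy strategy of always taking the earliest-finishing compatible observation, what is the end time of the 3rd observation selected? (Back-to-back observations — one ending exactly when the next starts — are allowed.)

11

By end time: (0,1), (4,5), (6,11), (14,16), (16,17), (18,19).
Pick (0,1); next start ≥ 1 → (4,5); next start ≥ 5 → (6,11); next start ≥ 11 → (14,16); next start ≥ 16 → (16,17); next start ≥ 17 → (18,19).
Selected: (0,1) (4,5) (6,11) (14,16) (16,17) (18,19)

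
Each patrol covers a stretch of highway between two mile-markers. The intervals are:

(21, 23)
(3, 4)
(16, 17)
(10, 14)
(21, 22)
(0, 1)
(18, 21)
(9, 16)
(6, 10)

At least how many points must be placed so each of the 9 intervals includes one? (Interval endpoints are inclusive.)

5

Process intervals by earliest right end; each time one isn't hit yet, stab at its right endpoint.
By right end: [0,1]  [3,4]  [6,10]  [10,14]  [9,16]  [16,17]  [18,21]  [21,22]  [21,23]
[0,1] uncovered → point at 1; [3,4] uncovered → point at 4; [6,10] uncovered → point at 10; [16,17] uncovered → point at 17; [18,21] uncovered → point at 21.
Points: 1, 4, 10, 17, 21 (5 total).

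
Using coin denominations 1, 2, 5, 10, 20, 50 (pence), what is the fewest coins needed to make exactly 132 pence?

5

132 = 2×50 + 1×20 + 1×10 + 1×2
Total coins = 2 + 1 + 1 + 1 = 5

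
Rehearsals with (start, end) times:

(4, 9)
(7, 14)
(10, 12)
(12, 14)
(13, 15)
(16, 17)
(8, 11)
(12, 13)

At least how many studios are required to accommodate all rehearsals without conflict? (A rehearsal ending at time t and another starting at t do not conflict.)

3

The answer is the maximum number of intervals overlapping at any instant.
Events (time:±→running): 4:+→1 7:+→2 8:+→3 … peak 3.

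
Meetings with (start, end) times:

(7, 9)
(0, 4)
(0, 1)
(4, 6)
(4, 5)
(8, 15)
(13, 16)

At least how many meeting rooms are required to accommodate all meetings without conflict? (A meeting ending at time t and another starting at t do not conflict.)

2

The answer is the maximum number of intervals overlapping at any instant.
Events (time:±→running): 0:+→1 0:+→2 … peak 2.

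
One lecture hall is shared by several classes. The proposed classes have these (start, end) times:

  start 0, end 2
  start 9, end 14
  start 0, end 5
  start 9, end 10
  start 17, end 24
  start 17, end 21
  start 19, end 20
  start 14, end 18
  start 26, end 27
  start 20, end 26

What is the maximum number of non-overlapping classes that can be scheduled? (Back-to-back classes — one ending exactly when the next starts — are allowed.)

6

Sort by end time and greedily take each interval whose start is ≥ the last chosen end.
Sorted by end: (0,2)  (0,5)  (9,10)  (9,14)  (14,18)  (19,20)  (17,21)  (17,24)  (20,26)  (26,27)
take (0,2); take (9,10); skip (9,14); take (14,18); take (19,20); take (20,26); take (26,27).
Selected 6 classes.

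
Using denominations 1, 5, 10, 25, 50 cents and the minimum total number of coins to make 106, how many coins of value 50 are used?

2

106 = 2×50 + 1×5 + 1×1
Count of 50: 2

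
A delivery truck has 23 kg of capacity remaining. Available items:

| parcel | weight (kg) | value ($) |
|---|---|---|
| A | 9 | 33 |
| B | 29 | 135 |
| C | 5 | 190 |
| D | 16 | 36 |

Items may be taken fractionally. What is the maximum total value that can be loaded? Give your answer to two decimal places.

Order: C (190/5=38.00) > B (135/29=4.66) > A (33/9=3.67) > D (36/16=2.25)
Fill: take C (5 @ 190) → take 18/29 of B → 83.79; 23/23 used.
Total value = 273.79

273.79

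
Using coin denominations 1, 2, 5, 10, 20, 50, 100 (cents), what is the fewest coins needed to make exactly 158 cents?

5

158 − 1×100→58 − 1×50→8 − 1×5→3 − 1×2→1 − 1×1→0
Total coins = 1 + 1 + 1 + 1 + 1 = 5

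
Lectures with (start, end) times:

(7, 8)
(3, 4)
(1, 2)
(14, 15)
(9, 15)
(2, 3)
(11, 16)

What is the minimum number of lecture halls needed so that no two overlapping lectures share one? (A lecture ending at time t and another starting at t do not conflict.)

Events (time:±→running): 1:+→1 2:-→0 2:+→1 3:-→0 3:+→1 4:-→0 7:+→1 8:-→0 9:+→1 11:+→2 14:+→3 … peak 3.

3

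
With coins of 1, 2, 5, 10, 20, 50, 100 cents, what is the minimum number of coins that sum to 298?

8

Use the largest denomination that fits, subtract, and repeat.
298 = 2×100 + 1×50 + 2×20 + 1×5 + 1×2 + 1×1
Total coins = 2 + 1 + 2 + 1 + 1 + 1 = 8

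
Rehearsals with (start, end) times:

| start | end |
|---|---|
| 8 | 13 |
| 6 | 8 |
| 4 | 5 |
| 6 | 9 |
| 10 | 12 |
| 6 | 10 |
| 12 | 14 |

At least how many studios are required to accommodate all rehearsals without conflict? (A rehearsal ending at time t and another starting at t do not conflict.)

Count concurrent intervals with a sweep; the peak is the room count.
starts: [4, 6, 6, 6, 8, 10, 12]
ends:   [5, 8, 9, 10, 12, 13, 14]
s4→1 e5→0 s6→1 s6→2 s6→3  — peak 3.

3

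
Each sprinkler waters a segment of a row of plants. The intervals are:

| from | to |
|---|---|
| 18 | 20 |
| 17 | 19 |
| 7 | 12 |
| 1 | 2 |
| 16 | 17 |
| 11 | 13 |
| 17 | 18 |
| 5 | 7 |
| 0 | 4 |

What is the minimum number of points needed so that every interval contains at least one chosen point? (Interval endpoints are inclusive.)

5

Process intervals by earliest right end; each time one isn't hit yet, stab at its right endpoint.
By right end: [1,2]  [0,4]  [5,7]  [7,12]  [11,13]  [16,17]  [17,18]  [17,19]  [18,20]
[1,2] uncovered → point at 2; [5,7] uncovered → point at 7; [11,13] uncovered → point at 13; [16,17] uncovered → point at 17; [18,20] uncovered → point at 20.
Points: 2, 7, 13, 17, 20 (5 total).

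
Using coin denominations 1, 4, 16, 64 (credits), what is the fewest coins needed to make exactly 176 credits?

Greedy: take as many of the largest coin as possible, then repeat with the remainder.
176 − 2×64→48 − 3×16→0
Total coins = 2 + 3 = 5

5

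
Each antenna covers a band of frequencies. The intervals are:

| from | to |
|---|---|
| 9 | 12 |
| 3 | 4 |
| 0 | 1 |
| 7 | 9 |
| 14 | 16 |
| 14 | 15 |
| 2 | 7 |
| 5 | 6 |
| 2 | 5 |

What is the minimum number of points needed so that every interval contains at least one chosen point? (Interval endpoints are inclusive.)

5

Sort by right endpoint; whenever an interval is uncovered, place a point at its right end.
Sorted: [0,1] [3,4] [2,5] [5,6] [2,7] [7,9] [9,12] [14,15] [14,16]
{[0,1]} hit by 1; {[3,4],[2,5]} hit by 4; {[5,6],[2,7]} hit by 6; {[7,9],[9,12]} hit by 9; {[14,15],[14,16]} hit by 15.
Points: 1, 4, 6, 9, 15 (5 total).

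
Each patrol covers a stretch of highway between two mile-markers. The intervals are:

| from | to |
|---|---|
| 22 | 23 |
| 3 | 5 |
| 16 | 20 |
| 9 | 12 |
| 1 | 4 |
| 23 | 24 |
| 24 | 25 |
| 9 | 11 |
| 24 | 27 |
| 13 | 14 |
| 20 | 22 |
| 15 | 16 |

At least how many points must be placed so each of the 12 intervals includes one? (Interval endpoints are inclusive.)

6

By right end: [1,4]  [3,5]  [9,11]  [9,12]  [13,14]  [15,16]  [16,20]  [20,22]  [22,23]  [23,24]  [24,25]  [24,27]
[1,4] uncovered → point at 4; [9,11] uncovered → point at 11; [13,14] uncovered → point at 14; [15,16] uncovered → point at 16; [20,22] uncovered → point at 22; [23,24] uncovered → point at 24.
Points: 4, 11, 14, 16, 22, 24 (6 total).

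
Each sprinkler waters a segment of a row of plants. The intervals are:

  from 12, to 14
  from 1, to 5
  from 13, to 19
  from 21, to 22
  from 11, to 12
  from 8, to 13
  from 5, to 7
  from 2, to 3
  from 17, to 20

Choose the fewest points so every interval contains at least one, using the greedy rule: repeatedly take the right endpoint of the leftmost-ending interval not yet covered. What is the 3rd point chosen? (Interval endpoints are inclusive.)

12

By right end: [2,3]  [1,5]  [5,7]  [11,12]  [8,13]  [12,14]  [13,19]  [17,20]  [21,22]
[2,3] uncovered → point at 3; [5,7] uncovered → point at 7; [11,12] uncovered → point at 12; [13,19] uncovered → point at 19; [21,22] uncovered → point at 22.
Points: 3, 7, 12, 19, 22 (5 total).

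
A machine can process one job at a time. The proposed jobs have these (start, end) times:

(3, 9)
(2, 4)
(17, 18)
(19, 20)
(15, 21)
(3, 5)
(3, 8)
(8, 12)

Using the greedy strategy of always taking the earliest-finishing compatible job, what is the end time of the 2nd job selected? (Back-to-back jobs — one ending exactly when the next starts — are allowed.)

12

Sorted by end: (2,4)  (3,5)  (3,8)  (3,9)  (8,12)  (17,18)  (19,20)  (15,21)
take (2,4); skip (3,8); take (8,12); take (17,18); take (19,20); skip (15,21).
Selected: (2,4) (8,12) (17,18) (19,20)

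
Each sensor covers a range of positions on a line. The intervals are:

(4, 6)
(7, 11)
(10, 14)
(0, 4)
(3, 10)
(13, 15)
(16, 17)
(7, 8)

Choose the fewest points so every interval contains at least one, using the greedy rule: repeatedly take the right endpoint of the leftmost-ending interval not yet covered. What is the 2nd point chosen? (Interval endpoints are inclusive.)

Sorted: [0,4] [4,6] [7,8] [3,10] [7,11] [10,14] [13,15] [16,17]
{[0,4],[4,6]} hit by 4; {[7,8],[3,10],[7,11]} hit by 8; {[10,14],[13,15]} hit by 14; {[16,17]} hit by 17.
Points: 4, 8, 14, 17 (4 total).

8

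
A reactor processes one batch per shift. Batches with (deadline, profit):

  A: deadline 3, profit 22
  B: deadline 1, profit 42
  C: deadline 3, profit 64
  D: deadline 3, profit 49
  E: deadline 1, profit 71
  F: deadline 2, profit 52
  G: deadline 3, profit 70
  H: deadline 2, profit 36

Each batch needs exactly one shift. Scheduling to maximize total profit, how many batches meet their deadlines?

Sort by profit descending; place each in the latest free slot ≤ its deadline.
By profit: E(d1,71), G(d3,70), C(d3,64), F(d2,52), D(d3,49), B(d1,42), H(d2,36), A(d3,22)
E→slot 1; G→slot 3; C→slot 2; F skipped; D skipped; B skipped; H skipped; A skipped.
3 of 8 scheduled.

3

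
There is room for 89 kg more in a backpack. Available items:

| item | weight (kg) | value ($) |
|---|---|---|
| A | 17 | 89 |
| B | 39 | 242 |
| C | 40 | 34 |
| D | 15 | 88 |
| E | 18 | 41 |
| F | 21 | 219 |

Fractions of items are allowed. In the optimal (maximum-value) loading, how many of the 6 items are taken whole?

Sort by value per unit weight and fill in that order.
Ratios (sorted): F 10.43, B 6.21, D 5.87, A 5.24, E 2.28, C 0.85
take F (21 @ 219); take B (39 @ 242); take D (15 @ 88); take 14/17 of A → 73.29. Capacity used 89/89.
3 item(s) taken whole; one partial (take 14/17 of A).

3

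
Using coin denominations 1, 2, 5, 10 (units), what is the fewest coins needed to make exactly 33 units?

5

33 − 3×10→3 − 1×2→1 − 1×1→0
Total coins = 3 + 1 + 1 = 5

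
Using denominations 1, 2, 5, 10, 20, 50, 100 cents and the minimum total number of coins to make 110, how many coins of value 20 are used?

110 − 1×100→10 − 1×10→0
Count of 20: 0

0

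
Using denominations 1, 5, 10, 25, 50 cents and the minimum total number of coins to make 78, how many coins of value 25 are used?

1

78 − 1×50→28 − 1×25→3 − 3×1→0
Count of 25: 1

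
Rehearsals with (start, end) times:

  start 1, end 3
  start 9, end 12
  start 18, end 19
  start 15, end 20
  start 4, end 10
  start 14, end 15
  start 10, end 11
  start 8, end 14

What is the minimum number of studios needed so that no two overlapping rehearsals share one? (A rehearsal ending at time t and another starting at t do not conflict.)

3

starts: [1, 4, 8, 9, 10, 14, 15, 18]
ends:   [3, 10, 11, 12, 14, 15, 19, 20]
s1→1 e3→0 s4→1 s8→2 s9→3  — peak 3.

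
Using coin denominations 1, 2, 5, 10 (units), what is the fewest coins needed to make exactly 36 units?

36 − 3×10→6 − 1×5→1 − 1×1→0
Total coins = 3 + 1 + 1 = 5

5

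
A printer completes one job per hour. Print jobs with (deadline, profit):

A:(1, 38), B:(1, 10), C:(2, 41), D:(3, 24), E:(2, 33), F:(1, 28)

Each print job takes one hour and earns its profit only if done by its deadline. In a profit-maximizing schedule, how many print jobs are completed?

3

Sort by profit descending; place each in the latest free slot ≤ its deadline.
Profit order: C=41 A=38 E=33 F=28 D=24 B=10
Assign: C→slot 2, A→slot 1, E skipped, F skipped, D→slot 3, B skipped.
Slots: [1:A] [2:C] [3:D]
3 of 6 scheduled.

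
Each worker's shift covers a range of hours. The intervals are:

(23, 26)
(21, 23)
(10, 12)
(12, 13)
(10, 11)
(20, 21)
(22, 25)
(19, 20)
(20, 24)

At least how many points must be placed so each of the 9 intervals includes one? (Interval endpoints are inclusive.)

Sort by right endpoint; whenever an interval is uncovered, place a point at its right end.
By right end: [10,11]  [10,12]  [12,13]  [19,20]  [20,21]  [21,23]  [20,24]  [22,25]  [23,26]
[10,11] uncovered → point at 11; [12,13] uncovered → point at 13; [19,20] uncovered → point at 20; [21,23] uncovered → point at 23.
Points: 11, 13, 20, 23 (4 total).

4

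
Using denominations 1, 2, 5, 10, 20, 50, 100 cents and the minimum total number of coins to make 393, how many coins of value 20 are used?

2

393 = 3×100 + 1×50 + 2×20 + 1×2 + 1×1
Count of 20: 2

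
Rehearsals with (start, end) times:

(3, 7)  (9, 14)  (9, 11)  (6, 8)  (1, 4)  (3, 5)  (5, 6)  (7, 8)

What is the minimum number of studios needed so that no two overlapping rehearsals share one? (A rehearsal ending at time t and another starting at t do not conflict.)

3

starts: [1, 3, 3, 5, 6, 7, 9, 9]
ends:   [4, 5, 6, 7, 8, 8, 11, 14]
s1→1 s3→2 s3→3  — peak 3.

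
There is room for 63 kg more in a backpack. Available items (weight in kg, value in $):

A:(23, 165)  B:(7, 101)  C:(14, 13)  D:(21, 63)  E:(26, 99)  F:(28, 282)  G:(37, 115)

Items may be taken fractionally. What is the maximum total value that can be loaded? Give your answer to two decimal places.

567.04

Greedy by value/weight ratio, highest first.
Order: B (101/7=14.43) > F (282/28=10.07) > A (165/23=7.17) > E (99/26=3.81) > G (115/37=3.11) > D (63/21=3.00) > C (13/14=0.93)
Fill: take B (7 @ 101) → take F (28 @ 282) → take A (23 @ 165) → take 5/26 of E → 19.04; 63/63 used.
Total value = 567.04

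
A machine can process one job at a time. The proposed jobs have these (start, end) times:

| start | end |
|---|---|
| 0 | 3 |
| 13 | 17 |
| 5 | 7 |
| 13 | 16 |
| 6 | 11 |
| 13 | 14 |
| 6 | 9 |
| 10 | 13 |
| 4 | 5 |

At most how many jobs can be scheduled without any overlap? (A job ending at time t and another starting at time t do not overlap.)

By end time: (0,3), (4,5), (5,7), (6,9), (6,11), (10,13), (13,14), (13,16), (13,17).
Pick (0,3); next start ≥ 3 → (4,5); next start ≥ 5 → (5,7); next start ≥ 7 → (10,13); next start ≥ 13 → (13,14).
Selected 5 jobs.

5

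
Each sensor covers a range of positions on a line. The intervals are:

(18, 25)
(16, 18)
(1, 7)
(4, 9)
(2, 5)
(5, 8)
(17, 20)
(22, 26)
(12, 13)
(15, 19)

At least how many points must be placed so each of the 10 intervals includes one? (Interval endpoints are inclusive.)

Process intervals by earliest right end; each time one isn't hit yet, stab at its right endpoint.
Sorted: [2,5] [1,7] [5,8] [4,9] [12,13] [16,18] [15,19] [17,20] [18,25] [22,26]
{[2,5],[1,7],[5,8],[4,9]} hit by 5; {[12,13]} hit by 13; {[16,18],[15,19],[17,20],[18,25]} hit by 18; {[22,26]} hit by 26.
Points: 5, 13, 18, 26 (4 total).

4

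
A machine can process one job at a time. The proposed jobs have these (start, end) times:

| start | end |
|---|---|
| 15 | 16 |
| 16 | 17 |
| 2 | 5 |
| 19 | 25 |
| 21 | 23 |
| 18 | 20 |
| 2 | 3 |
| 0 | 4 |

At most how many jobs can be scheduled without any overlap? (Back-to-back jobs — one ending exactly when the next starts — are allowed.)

Order by finish time; keep every interval that doesn't clash with the previous kept one.
By end time: (2,3), (0,4), (2,5), (15,16), (16,17), (18,20), (21,23), (19,25).
Pick (2,3); next start ≥ 3 → (15,16); next start ≥ 16 → (16,17); next start ≥ 17 → (18,20); next start ≥ 20 → (21,23).
Selected 5 jobs.

5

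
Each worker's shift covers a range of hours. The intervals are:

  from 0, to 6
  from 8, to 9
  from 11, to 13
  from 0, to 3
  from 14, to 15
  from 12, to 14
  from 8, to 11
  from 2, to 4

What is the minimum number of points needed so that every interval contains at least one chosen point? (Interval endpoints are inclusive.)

4

Sort by right endpoint; whenever an interval is uncovered, place a point at its right end.
By right end: [0,3]  [2,4]  [0,6]  [8,9]  [8,11]  [11,13]  [12,14]  [14,15]
[0,3] uncovered → point at 3; [8,9] uncovered → point at 9; [11,13] uncovered → point at 13; [14,15] uncovered → point at 15.
Points: 3, 9, 13, 15 (4 total).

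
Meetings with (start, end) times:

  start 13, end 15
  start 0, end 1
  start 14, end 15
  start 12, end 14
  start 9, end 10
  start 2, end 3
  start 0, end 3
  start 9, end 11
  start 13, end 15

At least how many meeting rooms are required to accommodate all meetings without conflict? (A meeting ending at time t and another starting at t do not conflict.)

3

Events (time:±→running): 0:+→1 0:+→2 1:-→1 2:+→2 3:-→1 3:-→0 9:+→1 9:+→2 10:-→1 11:-→0 12:+→1 13:+→2 13:+→3 … peak 3.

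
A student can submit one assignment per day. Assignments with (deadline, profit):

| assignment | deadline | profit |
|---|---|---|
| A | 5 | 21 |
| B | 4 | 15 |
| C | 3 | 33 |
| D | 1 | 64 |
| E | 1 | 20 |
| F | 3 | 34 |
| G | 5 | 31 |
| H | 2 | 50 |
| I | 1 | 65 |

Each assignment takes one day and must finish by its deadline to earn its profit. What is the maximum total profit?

By profit: I(d1,65), D(d1,64), H(d2,50), F(d3,34), C(d3,33), G(d5,31), A(d5,21), E(d1,20), B(d4,15)
I→slot 1; D skipped; H→slot 2; F→slot 3; C skipped; G→slot 5; A→slot 4; E skipped; B skipped.
Profit = 65 + 50 + 34 + 21 + 31 = 201

201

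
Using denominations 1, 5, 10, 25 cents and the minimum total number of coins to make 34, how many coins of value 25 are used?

1

Greedy: take as many of the largest coin as possible, then repeat with the remainder.
34 − 1×25→9 − 1×5→4 − 4×1→0
Count of 25: 1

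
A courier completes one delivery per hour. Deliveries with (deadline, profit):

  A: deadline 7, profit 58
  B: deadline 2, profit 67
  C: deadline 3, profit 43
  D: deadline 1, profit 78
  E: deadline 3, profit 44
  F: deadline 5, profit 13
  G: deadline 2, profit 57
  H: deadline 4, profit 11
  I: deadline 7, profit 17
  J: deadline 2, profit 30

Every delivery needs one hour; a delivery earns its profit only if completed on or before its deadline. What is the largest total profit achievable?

288

Take jobs in profit order; each goes to the latest open slot no later than its deadline.
By profit: D(d1,78), B(d2,67), A(d7,58), G(d2,57), E(d3,44), C(d3,43), J(d2,30), I(d7,17), F(d5,13), H(d4,11)
D→slot 1; B→slot 2; A→slot 7; G skipped; E→slot 3; C skipped; J skipped; I→slot 6; F→slot 5; H→slot 4.
Profit = 78 + 67 + 44 + 11 + 13 + 17 + 58 = 288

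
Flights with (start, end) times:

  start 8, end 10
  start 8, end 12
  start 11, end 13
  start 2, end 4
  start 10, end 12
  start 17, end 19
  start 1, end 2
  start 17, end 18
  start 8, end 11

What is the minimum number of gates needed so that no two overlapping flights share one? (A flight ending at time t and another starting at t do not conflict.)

Events (time:±→running): 1:+→1 2:-→0 2:+→1 4:-→0 8:+→1 8:+→2 8:+→3 … peak 3.

3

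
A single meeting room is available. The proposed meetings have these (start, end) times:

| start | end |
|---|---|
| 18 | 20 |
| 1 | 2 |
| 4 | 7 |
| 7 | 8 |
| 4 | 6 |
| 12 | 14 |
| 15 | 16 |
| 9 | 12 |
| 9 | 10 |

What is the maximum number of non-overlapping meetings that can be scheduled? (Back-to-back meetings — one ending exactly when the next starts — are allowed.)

7

Greedy by earliest finish: after sorting by end time, pick each interval compatible with the last pick.
Sorted by end: (1,2)  (4,6)  (4,7)  (7,8)  (9,10)  (9,12)  (12,14)  (15,16)  (18,20)
take (1,2); take (4,6); skip (4,7); take (7,8); take (9,10); take (12,14); take (15,16); take (18,20).
Selected 7 meetings.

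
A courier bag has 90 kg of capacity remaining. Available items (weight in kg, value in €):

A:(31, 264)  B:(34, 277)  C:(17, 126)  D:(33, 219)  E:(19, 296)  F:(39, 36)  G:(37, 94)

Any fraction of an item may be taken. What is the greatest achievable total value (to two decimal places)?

Ratios (sorted): E 15.58, A 8.52, B 8.15, C 7.41, D 6.64, G 2.54, F 0.92
take E (19 @ 296); take A (31 @ 264); take B (34 @ 277); take 6/17 of C → 44.47. Capacity used 90/90.
Total value = 881.47

881.47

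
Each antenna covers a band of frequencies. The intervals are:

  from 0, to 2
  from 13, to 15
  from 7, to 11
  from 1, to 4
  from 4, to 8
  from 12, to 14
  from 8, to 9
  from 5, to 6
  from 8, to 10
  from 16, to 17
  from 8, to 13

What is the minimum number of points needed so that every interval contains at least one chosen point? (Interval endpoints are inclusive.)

5

Sort by right endpoint; whenever an interval is uncovered, place a point at its right end.
By right end: [0,2]  [1,4]  [5,6]  [4,8]  [8,9]  [8,10]  [7,11]  [8,13]  [12,14]  [13,15]  [16,17]
[0,2] uncovered → point at 2; [5,6] uncovered → point at 6; [8,9] uncovered → point at 9; [12,14] uncovered → point at 14; [16,17] uncovered → point at 17.
Points: 2, 6, 9, 14, 17 (5 total).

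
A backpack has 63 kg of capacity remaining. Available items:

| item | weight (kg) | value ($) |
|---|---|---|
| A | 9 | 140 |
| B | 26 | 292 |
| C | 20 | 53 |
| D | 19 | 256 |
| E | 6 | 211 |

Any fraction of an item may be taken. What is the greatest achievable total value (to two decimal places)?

906.95

Greedy by value/weight ratio, highest first.
Ratios (sorted): E 35.17, A 15.56, D 13.47, B 11.23, C 2.65
take E (6 @ 211); take A (9 @ 140); take D (19 @ 256); take B (26 @ 292); take 3/20 of C → 7.95. Capacity used 63/63.
Total value = 906.95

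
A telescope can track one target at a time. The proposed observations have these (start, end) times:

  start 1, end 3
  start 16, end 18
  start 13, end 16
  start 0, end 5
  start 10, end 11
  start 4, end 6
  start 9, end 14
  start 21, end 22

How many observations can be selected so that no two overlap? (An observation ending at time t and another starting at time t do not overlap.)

Order by finish time; keep every interval that doesn't clash with the previous kept one.
Sorted by end: (1,3)  (0,5)  (4,6)  (10,11)  (9,14)  (13,16)  (16,18)  (21,22)
take (1,3); take (4,6); take (10,11); take (13,16); take (16,18); take (21,22).
Selected 6 observations.

6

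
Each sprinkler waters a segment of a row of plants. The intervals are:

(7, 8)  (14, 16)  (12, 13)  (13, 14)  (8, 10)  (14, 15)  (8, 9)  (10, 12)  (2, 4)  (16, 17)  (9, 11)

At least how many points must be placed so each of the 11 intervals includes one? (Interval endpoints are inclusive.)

Process intervals by earliest right end; each time one isn't hit yet, stab at its right endpoint.
Sorted: [2,4] [7,8] [8,9] [8,10] [9,11] [10,12] [12,13] [13,14] [14,15] [14,16] [16,17]
{[2,4]} hit by 4; {[7,8],[8,9],[8,10]} hit by 8; {[9,11],[10,12]} hit by 11; {[12,13],[13,14]} hit by 13; {[14,15],[14,16]} hit by 15; {[16,17]} hit by 17.
Points: 4, 8, 11, 13, 15, 17 (6 total).

6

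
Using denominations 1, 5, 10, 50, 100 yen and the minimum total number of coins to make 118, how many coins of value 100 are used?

Use the largest denomination that fits, subtract, and repeat.
118 − 1×100→18 − 1×10→8 − 1×5→3 − 3×1→0
Count of 100: 1

1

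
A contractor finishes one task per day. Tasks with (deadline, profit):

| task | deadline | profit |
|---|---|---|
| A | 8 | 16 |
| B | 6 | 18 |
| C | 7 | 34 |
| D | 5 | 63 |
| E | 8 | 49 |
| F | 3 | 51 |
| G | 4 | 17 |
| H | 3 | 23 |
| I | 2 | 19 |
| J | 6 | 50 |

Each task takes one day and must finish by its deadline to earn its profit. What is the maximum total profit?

Sort by profit descending; place each in the latest free slot ≤ its deadline.
Profit order: D=63 F=51 J=50 E=49 C=34 H=23 I=19 B=18 G=17 A=16
Assign: D→slot 5, F→slot 3, J→slot 6, E→slot 8, C→slot 7, H→slot 2, I→slot 1, B→slot 4, G skipped, A skipped.
Slots: [1:I] [2:H] [3:F] [4:B] [5:D] [6:J] [7:C] [8:E]
Profit = 19 + 23 + 51 + 18 + 63 + 50 + 34 + 49 = 307

307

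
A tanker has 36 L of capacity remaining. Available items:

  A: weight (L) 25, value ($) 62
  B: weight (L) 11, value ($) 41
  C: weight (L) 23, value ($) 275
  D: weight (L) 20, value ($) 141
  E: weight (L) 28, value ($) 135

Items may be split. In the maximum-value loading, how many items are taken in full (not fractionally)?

1

Greedy by value/weight ratio, highest first.
Ratios (sorted): C 11.96, D 7.05, E 4.82, B 3.73, A 2.48
take C (23 @ 275); take 13/20 of D → 91.65. Capacity used 36/36.
1 item(s) taken whole; one partial (take 13/20 of D).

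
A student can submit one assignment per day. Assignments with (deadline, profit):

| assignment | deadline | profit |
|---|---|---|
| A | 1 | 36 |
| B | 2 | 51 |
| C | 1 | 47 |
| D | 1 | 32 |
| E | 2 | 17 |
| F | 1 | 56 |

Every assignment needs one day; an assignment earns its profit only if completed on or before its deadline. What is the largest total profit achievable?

Take jobs in profit order; each goes to the latest open slot no later than its deadline.
Profit order: F=56 B=51 C=47 A=36 D=32 E=17
Assign: F→slot 1, B→slot 2, C skipped, A skipped, D skipped, E skipped.
Slots: [1:F] [2:B]
Profit = 56 + 51 = 107

107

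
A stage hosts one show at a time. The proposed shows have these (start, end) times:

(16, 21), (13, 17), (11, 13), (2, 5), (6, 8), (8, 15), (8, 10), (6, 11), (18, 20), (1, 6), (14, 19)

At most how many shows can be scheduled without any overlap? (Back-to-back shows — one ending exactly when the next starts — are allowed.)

Sort by end time and greedily take each interval whose start is ≥ the last chosen end.
By end time: (2,5), (1,6), (6,8), (8,10), (6,11), (11,13), (8,15), (13,17), (14,19), (18,20), (16,21).
Pick (2,5); next start ≥ 5 → (6,8); next start ≥ 8 → (8,10); next start ≥ 10 → (11,13); next start ≥ 13 → (13,17); next start ≥ 17 → (18,20).
Selected 6 shows.

6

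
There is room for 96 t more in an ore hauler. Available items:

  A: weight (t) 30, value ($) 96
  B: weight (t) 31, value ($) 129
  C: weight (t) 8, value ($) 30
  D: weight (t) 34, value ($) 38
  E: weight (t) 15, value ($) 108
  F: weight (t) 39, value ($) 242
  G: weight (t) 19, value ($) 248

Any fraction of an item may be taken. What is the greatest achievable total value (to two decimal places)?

693.71

Greedy by value/weight ratio, highest first.
Ratios (sorted): G 13.05, E 7.20, F 6.21, B 4.16, C 3.75, A 3.20, D 1.12
take G (19 @ 248); take E (15 @ 108); take F (39 @ 242); take 23/31 of B → 95.71. Capacity used 96/96.
Total value = 693.71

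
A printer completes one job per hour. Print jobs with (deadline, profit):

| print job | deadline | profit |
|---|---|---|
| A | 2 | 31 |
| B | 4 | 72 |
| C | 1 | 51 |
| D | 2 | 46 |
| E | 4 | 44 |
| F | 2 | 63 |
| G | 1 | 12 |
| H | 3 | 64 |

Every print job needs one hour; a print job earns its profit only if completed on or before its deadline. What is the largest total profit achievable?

Take jobs in profit order; each goes to the latest open slot no later than its deadline.
Profit order: B=72 H=64 F=63 C=51 D=46 E=44 A=31 G=12
Assign: B→slot 4, H→slot 3, F→slot 2, C→slot 1, D skipped, E skipped, A skipped, G skipped.
Slots: [1:C] [2:F] [3:H] [4:B]
Profit = 51 + 63 + 64 + 72 = 250

250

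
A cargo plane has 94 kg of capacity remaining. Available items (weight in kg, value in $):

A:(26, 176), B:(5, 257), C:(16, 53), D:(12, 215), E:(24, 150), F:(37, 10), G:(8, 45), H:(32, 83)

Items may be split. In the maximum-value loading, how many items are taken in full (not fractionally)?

6

Greedy by value/weight ratio, highest first.
Ratios (sorted): B 51.40, D 17.92, A 6.77, E 6.25, G 5.62, C 3.31, H 2.59, F 0.27
take B (5 @ 257); take D (12 @ 215); take A (26 @ 176); take E (24 @ 150); take G (8 @ 45); take C (16 @ 53); take 3/32 of H → 7.78. Capacity used 94/94.
6 item(s) taken whole; one partial (take 3/32 of H).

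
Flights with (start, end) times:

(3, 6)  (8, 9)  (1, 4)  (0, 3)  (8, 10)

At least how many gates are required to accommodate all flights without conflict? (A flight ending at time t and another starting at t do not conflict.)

2

Count concurrent intervals with a sweep; the peak is the room count.
Events (time:±→running): 0:+→1 1:+→2 … peak 2.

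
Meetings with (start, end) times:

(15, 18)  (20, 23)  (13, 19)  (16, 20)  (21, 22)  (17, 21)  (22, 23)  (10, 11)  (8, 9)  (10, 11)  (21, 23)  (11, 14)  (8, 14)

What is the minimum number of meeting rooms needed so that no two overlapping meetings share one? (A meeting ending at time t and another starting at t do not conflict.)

Events (time:±→running): 8:+→1 8:+→2 9:-→1 10:+→2 10:+→3 11:-→2 11:-→1 11:+→2 13:+→3 14:-→2 14:-→1 15:+→2 16:+→3 17:+→4 … peak 4.

4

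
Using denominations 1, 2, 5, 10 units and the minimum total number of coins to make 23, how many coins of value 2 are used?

1

Use the largest denomination that fits, subtract, and repeat.
23 = 2×10 + 1×2 + 1×1
Count of 2: 1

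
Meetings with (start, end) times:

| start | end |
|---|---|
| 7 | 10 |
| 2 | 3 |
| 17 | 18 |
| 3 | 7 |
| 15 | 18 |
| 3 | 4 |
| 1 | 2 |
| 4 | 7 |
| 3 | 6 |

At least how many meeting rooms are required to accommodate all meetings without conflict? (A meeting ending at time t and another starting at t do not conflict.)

3

Count concurrent intervals with a sweep; the peak is the room count.
starts: [1, 2, 3, 3, 3, 4, 7, 15, 17]
ends:   [2, 3, 4, 6, 7, 7, 10, 18, 18]
s1→1 e2→0 s2→1 e3→0 s3→1 s3→2 s3→3  — peak 3.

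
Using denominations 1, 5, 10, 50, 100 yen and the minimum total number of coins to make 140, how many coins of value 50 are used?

140 − 1×100→40 − 4×10→0
Count of 50: 0

0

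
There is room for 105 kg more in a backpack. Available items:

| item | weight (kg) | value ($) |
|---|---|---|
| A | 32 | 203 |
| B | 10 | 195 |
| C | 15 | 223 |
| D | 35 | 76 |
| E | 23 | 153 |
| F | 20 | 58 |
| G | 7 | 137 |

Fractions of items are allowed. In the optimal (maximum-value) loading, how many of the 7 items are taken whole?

Ratios (sorted): G 19.57, B 19.50, C 14.87, E 6.65, A 6.34, F 2.90, D 2.17
take G (7 @ 137); take B (10 @ 195); take C (15 @ 223); take E (23 @ 153); take A (32 @ 203); take 18/20 of F → 52.20. Capacity used 105/105.
5 item(s) taken whole; one partial (take 18/20 of F).

5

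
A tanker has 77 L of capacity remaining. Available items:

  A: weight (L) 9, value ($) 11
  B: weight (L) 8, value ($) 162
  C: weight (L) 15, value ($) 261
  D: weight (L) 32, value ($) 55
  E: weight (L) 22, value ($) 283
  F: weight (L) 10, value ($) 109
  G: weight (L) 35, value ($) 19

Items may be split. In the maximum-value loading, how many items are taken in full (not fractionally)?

Greedy by value/weight ratio, highest first.
Ratios (sorted): B 20.25, C 17.40, E 12.86, F 10.90, D 1.72, A 1.22, G 0.54
take B (8 @ 162); take C (15 @ 261); take E (22 @ 283); take F (10 @ 109); take 22/32 of D → 37.81. Capacity used 77/77.
4 item(s) taken whole; one partial (take 22/32 of D).

4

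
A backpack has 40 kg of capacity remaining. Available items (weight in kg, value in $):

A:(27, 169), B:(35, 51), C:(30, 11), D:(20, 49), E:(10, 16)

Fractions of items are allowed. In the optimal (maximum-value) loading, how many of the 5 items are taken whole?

Ratios (sorted): A 6.26, D 2.45, E 1.60, B 1.46, C 0.37
take A (27 @ 169); take 13/20 of D → 31.85. Capacity used 40/40.
1 item(s) taken whole; one partial (take 13/20 of D).

1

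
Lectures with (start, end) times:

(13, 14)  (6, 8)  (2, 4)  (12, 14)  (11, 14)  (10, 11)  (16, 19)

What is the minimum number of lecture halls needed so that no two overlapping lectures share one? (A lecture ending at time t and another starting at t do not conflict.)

The answer is the maximum number of intervals overlapping at any instant.
starts: [2, 6, 10, 11, 12, 13, 16]
ends:   [4, 8, 11, 14, 14, 14, 19]
s2→1 e4→0 s6→1 e8→0 s10→1 e11→0 s11→1 s12→2 s13→3  — peak 3.

3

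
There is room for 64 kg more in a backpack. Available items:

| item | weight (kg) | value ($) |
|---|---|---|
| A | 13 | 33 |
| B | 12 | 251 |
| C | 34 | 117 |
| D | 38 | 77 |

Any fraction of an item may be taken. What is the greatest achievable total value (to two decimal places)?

Ratios (sorted): B 20.92, C 3.44, A 2.54, D 2.03
take B (12 @ 251); take C (34 @ 117); take A (13 @ 33); take 5/38 of D → 10.13. Capacity used 64/64.
Total value = 411.13

411.13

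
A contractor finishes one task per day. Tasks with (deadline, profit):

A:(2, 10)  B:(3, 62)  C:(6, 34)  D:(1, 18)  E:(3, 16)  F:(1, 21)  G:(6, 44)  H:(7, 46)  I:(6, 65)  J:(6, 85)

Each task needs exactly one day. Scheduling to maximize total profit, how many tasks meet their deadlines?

7

Take jobs in profit order; each goes to the latest open slot no later than its deadline.
Profit order: J=85 I=65 B=62 H=46 G=44 C=34 F=21 D=18 E=16 A=10
Assign: J→slot 6, I→slot 5, B→slot 3, H→slot 7, G→slot 4, C→slot 2, F→slot 1, D skipped, E skipped, A skipped.
Slots: [1:F] [2:C] [3:B] [4:G] [5:I] [6:J] [7:H]
7 of 10 scheduled.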